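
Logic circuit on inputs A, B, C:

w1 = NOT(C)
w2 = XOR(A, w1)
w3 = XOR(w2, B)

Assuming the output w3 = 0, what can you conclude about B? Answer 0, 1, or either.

Both values of B occur among assignments with w3 = 0:
  B=0: A=0, B=0, C=1
  B=1: A=0, B=1, C=0

either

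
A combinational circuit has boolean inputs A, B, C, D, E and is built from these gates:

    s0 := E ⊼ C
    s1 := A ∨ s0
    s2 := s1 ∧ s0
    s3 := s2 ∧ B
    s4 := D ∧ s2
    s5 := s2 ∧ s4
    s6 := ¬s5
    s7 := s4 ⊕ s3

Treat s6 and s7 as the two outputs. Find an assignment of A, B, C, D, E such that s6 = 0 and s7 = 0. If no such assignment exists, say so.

A=0, B=1, C=0, D=1, E=0

Check with A=0, B=1, C=0, D=1, E=0:
s0 = E ⊼ C = 0 ⊼ 0 = 1
s1 = A ∨ s0 = 0 ∨ 1 = 1
s2 = s1 ∧ s0 = 1 ∧ 1 = 1
s3 = s2 ∧ B = 1 ∧ 1 = 1
s4 = D ∧ s2 = 1 ∧ 1 = 1
s5 = s2 ∧ s4 = 1 ∧ 1 = 1
s6 = ¬s5 = ¬1 = 0
s7 = s4 ⊕ s3 = 1 ⊕ 1 = 0
So s6 = 0 and s7 = 0.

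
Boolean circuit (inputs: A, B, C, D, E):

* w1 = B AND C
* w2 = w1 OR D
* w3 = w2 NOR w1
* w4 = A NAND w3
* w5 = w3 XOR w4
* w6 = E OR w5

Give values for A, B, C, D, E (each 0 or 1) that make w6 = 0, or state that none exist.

A=0 B=0 C=1 D=0 E=0

w6 = E OR w5 must be 0, so both E = 0 and w5 = 0.
w5 = w3 XOR w4 must be 0, so w3 and w4 are equal.
Check with A=0 B=0 C=1 D=0 E=0:
w1 = B AND C = 0 AND 1 = 0
w2 = w1 OR D = 0 OR 0 = 0
w3 = w2 NOR w1 = 0 NOR 0 = 1
w4 = A NAND w3 = 0 NAND 1 = 1
w5 = w3 XOR w4 = 1 XOR 1 = 0
w6 = E OR w5 = 0 OR 0 = 0
So w6 = 0 as required.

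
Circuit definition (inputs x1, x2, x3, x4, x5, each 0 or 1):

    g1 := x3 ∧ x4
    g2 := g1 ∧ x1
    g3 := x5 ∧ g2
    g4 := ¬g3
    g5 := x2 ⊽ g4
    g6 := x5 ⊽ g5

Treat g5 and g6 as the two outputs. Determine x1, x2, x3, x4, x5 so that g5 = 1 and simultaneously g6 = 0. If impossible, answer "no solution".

x1=1, x2=0, x3=1, x4=1, x5=1

Check with x1=1, x2=0, x3=1, x4=1, x5=1:
g1 = x3 ∧ x4 = 1 ∧ 1 = 1
g2 = g1 ∧ x1 = 1 ∧ 1 = 1
g3 = x5 ∧ g2 = 1 ∧ 1 = 1
g4 = ¬g3 = ¬1 = 0
g5 = x2 ⊽ g4 = 0 ⊽ 0 = 1
g6 = x5 ⊽ g5 = 1 ⊽ 1 = 0
So g5 = 1 and g6 = 0.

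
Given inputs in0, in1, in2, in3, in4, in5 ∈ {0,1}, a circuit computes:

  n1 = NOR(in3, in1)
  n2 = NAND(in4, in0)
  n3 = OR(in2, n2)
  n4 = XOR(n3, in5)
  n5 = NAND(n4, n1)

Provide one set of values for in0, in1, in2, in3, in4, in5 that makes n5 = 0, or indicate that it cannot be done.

n5 = NAND(n4, n1) must be 0, so both n4 = 1 and n1 = 1.
n4 = XOR(n3, in5) must be 1, so n3 and in5 differ.
Check with in0=1, in1=0, in2=0, in3=0, in4=1, in5=1:
n1 = NOR(in3, in1) = NOR(0, 0) = 1
n2 = NAND(in4, in0) = NAND(1, 1) = 0
n3 = OR(in2, n2) = OR(0, 0) = 0
n4 = XOR(n3, in5) = XOR(0, 1) = 1
n5 = NAND(n4, n1) = NAND(1, 1) = 0
So n5 = 0 as required.

in0=1, in1=0, in2=0, in3=0, in4=1, in5=1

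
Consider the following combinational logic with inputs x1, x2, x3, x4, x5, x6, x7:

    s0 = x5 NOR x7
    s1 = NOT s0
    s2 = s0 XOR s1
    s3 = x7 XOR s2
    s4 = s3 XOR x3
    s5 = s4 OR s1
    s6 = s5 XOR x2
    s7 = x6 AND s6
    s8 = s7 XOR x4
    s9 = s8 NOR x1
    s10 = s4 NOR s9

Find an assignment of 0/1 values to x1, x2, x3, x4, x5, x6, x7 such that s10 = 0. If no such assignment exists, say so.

s10 = s4 NOR s9 must be 0, so at least one of s4, s9 is 1.
Check with x1=0, x2=0, x3=0, x4=1, x5=0, x6=1, x7=0:
s0 = x5 NOR x7 = 0 NOR 0 = 1
s1 = NOT s0 = NOT 1 = 0
s2 = s0 XOR s1 = 1 XOR 0 = 1
s3 = x7 XOR s2 = 0 XOR 1 = 1
s4 = s3 XOR x3 = 1 XOR 0 = 1
s5 = s4 OR s1 = 1 OR 0 = 1
s6 = s5 XOR x2 = 1 XOR 0 = 1
s7 = x6 AND s6 = 1 AND 1 = 1
s8 = s7 XOR x4 = 1 XOR 1 = 0
s9 = s8 NOR x1 = 0 NOR 0 = 1
s10 = s4 NOR s9 = 1 NOR 1 = 0
So s10 = 0 as required.

x1=0, x2=0, x3=0, x4=1, x5=0, x6=1, x7=0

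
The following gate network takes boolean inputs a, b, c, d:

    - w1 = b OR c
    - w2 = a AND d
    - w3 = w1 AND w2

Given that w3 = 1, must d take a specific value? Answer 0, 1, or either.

w3 = w1 AND w2 must be 1, so both w1 = 1 and w2 = 1.
Every assignment with w3 = 1 has d = 1; there are 3 such assignment(s).
  a=1, b=0, c=1, d=1
  a=1, b=1, c=0, d=1
  a=1, b=1, c=1, d=1

1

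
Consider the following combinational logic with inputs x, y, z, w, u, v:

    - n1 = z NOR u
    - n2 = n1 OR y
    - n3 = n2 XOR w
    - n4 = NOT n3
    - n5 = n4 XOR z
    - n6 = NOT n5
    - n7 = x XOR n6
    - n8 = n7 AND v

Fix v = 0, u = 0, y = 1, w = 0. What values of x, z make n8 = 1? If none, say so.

no solution exists

With v = 0, u = 0, y = 1, w = 0 fixed, none of the 4 settings of x, z give n8 = 1.
For example, with x=1, z=1:
n1 = z NOR u = 1 NOR 0 = 0
n2 = n1 OR y = 0 OR 1 = 1
n3 = n2 XOR w = 1 XOR 0 = 1
n4 = NOT n3 = NOT 1 = 0
n5 = n4 XOR z = 0 XOR 1 = 1
n6 = NOT n5 = NOT 1 = 0
n7 = x XOR n6 = 1 XOR 0 = 1
n8 = n7 AND v = 1 AND 0 = 0
giving n8 = 0 ≠ 1.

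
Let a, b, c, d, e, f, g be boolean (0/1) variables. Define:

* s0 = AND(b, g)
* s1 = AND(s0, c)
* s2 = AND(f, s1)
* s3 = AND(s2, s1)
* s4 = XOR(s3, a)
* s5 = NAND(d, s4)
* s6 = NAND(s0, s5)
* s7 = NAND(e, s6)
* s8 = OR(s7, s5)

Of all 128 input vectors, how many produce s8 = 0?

s8 = OR(s7, s5) must be 0, so both s7 = 0 and s5 = 0.
s7 = NAND(e, s6) must be 0, so both e = 1 and s6 = 1.
s5 = NAND(d, s4) must be 0, so both d = 1 and s4 = 1.
Enumerating the 128 input combinations, 16 give s8 = 0 and 112 give s8 = 1.

16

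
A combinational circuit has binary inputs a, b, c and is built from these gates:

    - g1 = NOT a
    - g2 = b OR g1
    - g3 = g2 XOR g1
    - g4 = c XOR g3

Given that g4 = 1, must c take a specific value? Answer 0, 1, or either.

either

Both values of c occur among assignments with g4 = 1:
  c=0: a=1, b=1, c=0
  c=1: a=0, b=0, c=1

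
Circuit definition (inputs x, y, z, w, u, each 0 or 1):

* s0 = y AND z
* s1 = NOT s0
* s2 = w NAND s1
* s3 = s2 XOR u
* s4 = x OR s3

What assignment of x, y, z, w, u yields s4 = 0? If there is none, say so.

x=0, y=0, z=0, w=0, u=1

s4 = x OR s3 must be 0, so both x = 0 and s3 = 0.
s3 = s2 XOR u must be 0, so s2 and u are equal.
Check with x=0, y=0, z=0, w=0, u=1:
s0 = y AND z = 0 AND 0 = 0
s1 = NOT s0 = NOT 0 = 1
s2 = w NAND s1 = 0 NAND 1 = 1
s3 = s2 XOR u = 1 XOR 1 = 0
s4 = x OR s3 = 0 OR 0 = 0
So s4 = 0 as required.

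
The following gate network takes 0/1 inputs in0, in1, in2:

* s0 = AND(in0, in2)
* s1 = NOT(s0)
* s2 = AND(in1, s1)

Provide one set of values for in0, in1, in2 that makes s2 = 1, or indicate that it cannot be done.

s2 = AND(in1, s1) must be 1, so both in1 = 1 and s1 = 1.
s1 = NOT(s0) must be 1, so s0 = 0.
Check with in0=0, in1=1, in2=0:
s0 = AND(in0, in2) = AND(0, 0) = 0
s1 = NOT(s0) = NOT 0 = 1
s2 = AND(in1, s1) = AND(1, 1) = 1
So s2 = 1 as required.

in0=0, in1=1, in2=0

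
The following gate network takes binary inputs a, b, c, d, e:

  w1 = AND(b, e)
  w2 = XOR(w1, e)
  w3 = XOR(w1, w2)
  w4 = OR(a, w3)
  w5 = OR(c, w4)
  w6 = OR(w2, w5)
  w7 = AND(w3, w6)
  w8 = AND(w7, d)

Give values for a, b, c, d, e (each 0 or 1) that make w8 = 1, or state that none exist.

a=0, b=0, c=0, d=1, e=1

w8 = AND(w7, d) must be 1, so both w7 = 1 and d = 1.
Check with a=0, b=0, c=0, d=1, e=1:
w1 = AND(b, e) = AND(0, 1) = 0
w2 = XOR(w1, e) = XOR(0, 1) = 1
w3 = XOR(w1, w2) = XOR(0, 1) = 1
w4 = OR(a, w3) = OR(0, 1) = 1
w5 = OR(c, w4) = OR(0, 1) = 1
w6 = OR(w2, w5) = OR(1, 1) = 1
w7 = AND(w3, w6) = AND(1, 1) = 1
w8 = AND(w7, d) = AND(1, 1) = 1
So w8 = 1 as required.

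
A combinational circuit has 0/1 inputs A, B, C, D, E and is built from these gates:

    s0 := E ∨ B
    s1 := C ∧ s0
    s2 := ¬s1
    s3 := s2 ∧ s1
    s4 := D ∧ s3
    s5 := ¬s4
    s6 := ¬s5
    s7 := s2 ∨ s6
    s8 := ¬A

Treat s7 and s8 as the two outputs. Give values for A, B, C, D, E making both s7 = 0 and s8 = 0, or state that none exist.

A=1 B=1 C=1 D=1 E=1

Check with A=1 B=1 C=1 D=1 E=1:
s0 = E ∨ B = 1 ∨ 1 = 1
s1 = C ∧ s0 = 1 ∧ 1 = 1
s2 = ¬s1 = ¬1 = 0
s3 = s2 ∧ s1 = 0 ∧ 1 = 0
s4 = D ∧ s3 = 1 ∧ 0 = 0
s5 = ¬s4 = ¬0 = 1
s6 = ¬s5 = ¬1 = 0
s7 = s2 ∨ s6 = 0 ∨ 0 = 0
s8 = ¬A = ¬1 = 0
So s7 = 0 and s8 = 0.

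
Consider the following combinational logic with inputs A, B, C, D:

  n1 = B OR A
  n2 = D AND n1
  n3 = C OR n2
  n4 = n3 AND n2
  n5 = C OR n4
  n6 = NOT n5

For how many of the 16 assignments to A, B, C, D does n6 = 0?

11

n6 = NOT n5 must be 0, so n5 = 1.
n5 = C OR n4 must be 1, so at least one of C, n4 is 1.
Enumerating the 16 input combinations, 11 give n6 = 0 and 5 give n6 = 1.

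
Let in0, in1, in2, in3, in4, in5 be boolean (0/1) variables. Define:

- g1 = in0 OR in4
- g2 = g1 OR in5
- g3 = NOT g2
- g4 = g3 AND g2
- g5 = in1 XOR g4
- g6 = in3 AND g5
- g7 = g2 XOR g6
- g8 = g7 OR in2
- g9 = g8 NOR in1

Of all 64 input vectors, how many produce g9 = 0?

62

g9 = g8 NOR in1 must be 0, so at least one of g8, in1 is 1.
Enumerating the 64 input combinations, 62 give g9 = 0 and 2 give g9 = 1.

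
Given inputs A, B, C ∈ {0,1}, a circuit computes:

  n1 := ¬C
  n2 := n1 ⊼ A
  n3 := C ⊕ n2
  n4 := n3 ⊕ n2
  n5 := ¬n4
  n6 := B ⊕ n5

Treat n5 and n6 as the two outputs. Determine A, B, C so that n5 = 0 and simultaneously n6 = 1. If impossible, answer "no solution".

Check with A=1, B=1, C=1:
n1 = ¬C = ¬1 = 0
n2 = n1 ⊼ A = 0 ⊼ 1 = 1
n3 = C ⊕ n2 = 1 ⊕ 1 = 0
n4 = n3 ⊕ n2 = 0 ⊕ 1 = 1
n5 = ¬n4 = ¬1 = 0
n6 = B ⊕ n5 = 1 ⊕ 0 = 1
So n5 = 0 and n6 = 1.

A=1, B=1, C=1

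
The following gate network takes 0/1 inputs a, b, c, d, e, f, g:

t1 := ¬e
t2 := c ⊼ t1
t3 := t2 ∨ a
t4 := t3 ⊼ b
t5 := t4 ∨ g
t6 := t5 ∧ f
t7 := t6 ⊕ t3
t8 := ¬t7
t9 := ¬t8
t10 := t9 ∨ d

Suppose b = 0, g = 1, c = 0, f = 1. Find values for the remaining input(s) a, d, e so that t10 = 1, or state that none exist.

a=1, d=1, e=1

Check with b = 0, g = 1, c = 0, f = 1 and a=1, d=1, e=1:
t1 = ¬e = ¬1 = 0
t2 = c ⊼ t1 = 0 ⊼ 0 = 1
t3 = t2 ∨ a = 1 ∨ 1 = 1
t4 = t3 ⊼ b = 1 ⊼ 0 = 1
t5 = t4 ∨ g = 1 ∨ 1 = 1
t6 = t5 ∧ f = 1 ∧ 1 = 1
t7 = t6 ⊕ t3 = 1 ⊕ 1 = 0
t8 = ¬t7 = ¬0 = 1
t9 = ¬t8 = ¬1 = 0
t10 = t9 ∨ d = 0 ∨ 1 = 1
So t10 = 1.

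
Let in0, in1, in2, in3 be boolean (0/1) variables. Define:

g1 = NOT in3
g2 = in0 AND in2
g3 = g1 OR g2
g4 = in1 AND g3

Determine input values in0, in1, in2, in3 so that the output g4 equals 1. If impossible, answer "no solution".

Check with in0=1, in1=1, in2=0, in3=0:
g1 = NOT in3 = NOT 0 = 1
g2 = in0 AND in2 = 1 AND 0 = 0
g3 = g1 OR g2 = 1 OR 0 = 1
g4 = in1 AND g3 = 1 AND 1 = 1
So g4 = 1 as required.

in0=1, in1=1, in2=0, in3=0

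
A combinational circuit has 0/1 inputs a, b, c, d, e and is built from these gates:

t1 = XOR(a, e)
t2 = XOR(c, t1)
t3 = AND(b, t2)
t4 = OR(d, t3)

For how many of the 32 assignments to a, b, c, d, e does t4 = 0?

t4 = OR(d, t3) must be 0, so both d = 0 and t3 = 0.
t3 = AND(b, t2) must be 0, so at least one of b, t2 is 0.
Enumerating the 32 input combinations, 12 give t4 = 0 and 20 give t4 = 1.

12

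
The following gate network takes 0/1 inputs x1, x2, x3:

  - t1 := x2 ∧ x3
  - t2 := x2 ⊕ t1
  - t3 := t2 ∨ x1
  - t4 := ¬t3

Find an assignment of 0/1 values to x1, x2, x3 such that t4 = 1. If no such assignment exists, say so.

t4 = ¬t3 must be 1, so t3 = 0.
Check with x1=0 x2=0 x3=1:
t1 = x2 ∧ x3 = 0 ∧ 1 = 0
t2 = x2 ⊕ t1 = 0 ⊕ 0 = 0
t3 = t2 ∨ x1 = 0 ∨ 0 = 0
t4 = ¬t3 = ¬0 = 1
So t4 = 1 as required.

x1=0 x2=0 x3=1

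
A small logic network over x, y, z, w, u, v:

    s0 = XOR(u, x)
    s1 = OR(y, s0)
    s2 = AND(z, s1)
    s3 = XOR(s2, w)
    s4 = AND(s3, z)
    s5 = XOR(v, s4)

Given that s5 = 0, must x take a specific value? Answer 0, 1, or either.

Both values of x occur among assignments with s5 = 0:
  x=0: x=0, y=0, z=0, w=0, u=0, v=0
  x=1: x=1, y=0, z=0, w=0, u=0, v=0

either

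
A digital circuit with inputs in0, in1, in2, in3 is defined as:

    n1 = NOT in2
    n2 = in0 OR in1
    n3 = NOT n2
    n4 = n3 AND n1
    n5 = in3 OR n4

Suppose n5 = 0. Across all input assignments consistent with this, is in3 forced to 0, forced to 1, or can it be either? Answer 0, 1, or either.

n5 = in3 OR n4 must be 0, so both in3 = 0 and n4 = 0.
n4 = n3 AND n1 must be 0, so at least one of n3, n1 is 0.
Every assignment with n5 = 0 has in3 = 0; there are 7 such assignment(s).

0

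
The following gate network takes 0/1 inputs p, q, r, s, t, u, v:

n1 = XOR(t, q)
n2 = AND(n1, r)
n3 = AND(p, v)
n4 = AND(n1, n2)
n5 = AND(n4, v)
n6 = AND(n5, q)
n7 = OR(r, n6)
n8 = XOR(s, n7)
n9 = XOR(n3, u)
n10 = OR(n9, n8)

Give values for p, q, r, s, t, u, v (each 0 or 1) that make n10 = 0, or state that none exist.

p=1 q=0 r=1 s=1 t=0 u=0 v=0

n10 = OR(n9, n8) must be 0, so both n9 = 0 and n8 = 0.
n9 = XOR(n3, u) must be 0, so n3 and u are equal.
n8 = XOR(s, n7) must be 0, so s and n7 are equal.
Check with p=1 q=0 r=1 s=1 t=0 u=0 v=0:
n1 = XOR(t, q) = XOR(0, 0) = 0
n2 = AND(n1, r) = AND(0, 1) = 0
n3 = AND(p, v) = AND(1, 0) = 0
n4 = AND(n1, n2) = AND(0, 0) = 0
n5 = AND(n4, v) = AND(0, 0) = 0
n6 = AND(n5, q) = AND(0, 0) = 0
n7 = OR(r, n6) = OR(1, 0) = 1
n8 = XOR(s, n7) = XOR(1, 1) = 0
n9 = XOR(n3, u) = XOR(0, 0) = 0
n10 = OR(n9, n8) = OR(0, 0) = 0
So n10 = 0 as required.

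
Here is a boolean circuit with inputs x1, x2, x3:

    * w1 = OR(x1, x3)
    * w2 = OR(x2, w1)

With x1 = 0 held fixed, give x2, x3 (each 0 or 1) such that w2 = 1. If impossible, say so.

w2 = OR(x2, w1) must be 1, so at least one of x2, w1 is 1.
Check with x1 = 0 and x2=1, x3=0:
w1 = OR(x1, x3) = OR(0, 0) = 0
w2 = OR(x2, w1) = OR(1, 0) = 1
So w2 = 1.

x2=1, x3=0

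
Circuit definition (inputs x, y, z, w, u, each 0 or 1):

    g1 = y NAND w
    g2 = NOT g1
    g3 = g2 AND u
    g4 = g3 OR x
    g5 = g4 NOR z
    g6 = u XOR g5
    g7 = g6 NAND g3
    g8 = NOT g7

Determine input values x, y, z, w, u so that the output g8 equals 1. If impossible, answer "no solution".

x=0, y=1, z=0, w=1, u=1

g8 = NOT g7 must be 1, so g7 = 0.
g7 = g6 NAND g3 must be 0, so both g6 = 1 and g3 = 1.
g6 = u XOR g5 must be 1, so u and g5 differ.
Check with x=0, y=1, z=0, w=1, u=1:
g1 = y NAND w = 1 NAND 1 = 0
g2 = NOT g1 = NOT 0 = 1
g3 = g2 AND u = 1 AND 1 = 1
g4 = g3 OR x = 1 OR 0 = 1
g5 = g4 NOR z = 1 NOR 0 = 0
g6 = u XOR g5 = 1 XOR 0 = 1
g7 = g6 NAND g3 = 1 NAND 1 = 0
g8 = NOT g7 = NOT 0 = 1
So g8 = 1 as required.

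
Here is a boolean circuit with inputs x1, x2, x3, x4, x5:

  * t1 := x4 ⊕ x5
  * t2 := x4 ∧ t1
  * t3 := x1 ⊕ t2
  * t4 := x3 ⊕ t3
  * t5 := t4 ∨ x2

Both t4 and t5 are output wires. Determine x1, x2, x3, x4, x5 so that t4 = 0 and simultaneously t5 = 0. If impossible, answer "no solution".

x1=1, x2=0, x3=1, x4=0, x5=1

Check with x1=1, x2=0, x3=1, x4=0, x5=1:
t1 = x4 ⊕ x5 = 0 ⊕ 1 = 1
t2 = x4 ∧ t1 = 0 ∧ 1 = 0
t3 = x1 ⊕ t2 = 1 ⊕ 0 = 1
t4 = x3 ⊕ t3 = 1 ⊕ 1 = 0
t5 = t4 ∨ x2 = 0 ∨ 0 = 0
So t4 = 0 and t5 = 0.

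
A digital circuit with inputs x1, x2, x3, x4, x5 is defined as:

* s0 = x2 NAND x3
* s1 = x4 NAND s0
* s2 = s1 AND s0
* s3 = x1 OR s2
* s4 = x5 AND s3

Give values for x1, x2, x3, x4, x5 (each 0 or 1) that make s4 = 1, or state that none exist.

x1=1, x2=0, x3=1, x4=1, x5=1

s4 = x5 AND s3 must be 1, so both x5 = 1 and s3 = 1.
s3 = x1 OR s2 must be 1, so at least one of x1, s2 is 1.
Check with x1=1, x2=0, x3=1, x4=1, x5=1:
s0 = x2 NAND x3 = 0 NAND 1 = 1
s1 = x4 NAND s0 = 1 NAND 1 = 0
s2 = s1 AND s0 = 0 AND 1 = 0
s3 = x1 OR s2 = 1 OR 0 = 1
s4 = x5 AND s3 = 1 AND 1 = 1
So s4 = 1 as required.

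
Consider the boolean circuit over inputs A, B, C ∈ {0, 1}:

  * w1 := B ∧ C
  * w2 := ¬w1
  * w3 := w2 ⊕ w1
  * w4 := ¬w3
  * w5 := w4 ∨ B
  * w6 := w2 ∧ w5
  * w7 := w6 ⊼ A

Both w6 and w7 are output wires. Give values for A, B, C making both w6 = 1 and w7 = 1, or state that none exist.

A=0 B=1 C=0

Check with A=0 B=1 C=0:
w1 = B ∧ C = 1 ∧ 0 = 0
w2 = ¬w1 = ¬0 = 1
w3 = w2 ⊕ w1 = 1 ⊕ 0 = 1
w4 = ¬w3 = ¬1 = 0
w5 = w4 ∨ B = 0 ∨ 1 = 1
w6 = w2 ∧ w5 = 1 ∧ 1 = 1
w7 = w6 ⊼ A = 1 ⊼ 0 = 1
So w6 = 1 and w7 = 1.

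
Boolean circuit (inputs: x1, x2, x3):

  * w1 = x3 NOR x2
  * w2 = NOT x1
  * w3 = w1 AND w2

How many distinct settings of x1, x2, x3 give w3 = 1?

1

w3 = w1 AND w2 must be 1, so both w1 = 1 and w2 = 1.
Satisfying assignments:
  x1=0, x2=0, x3=0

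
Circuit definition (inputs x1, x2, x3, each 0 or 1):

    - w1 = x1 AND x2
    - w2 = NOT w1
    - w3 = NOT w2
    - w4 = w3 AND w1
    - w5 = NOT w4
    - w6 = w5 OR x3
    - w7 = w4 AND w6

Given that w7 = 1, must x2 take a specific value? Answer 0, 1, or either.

w7 = w4 AND w6 must be 1, so both w4 = 1 and w6 = 1.
Every assignment with w7 = 1 has x2 = 1; there are 1 such assignment(s).
  x1=1, x2=1, x3=1

1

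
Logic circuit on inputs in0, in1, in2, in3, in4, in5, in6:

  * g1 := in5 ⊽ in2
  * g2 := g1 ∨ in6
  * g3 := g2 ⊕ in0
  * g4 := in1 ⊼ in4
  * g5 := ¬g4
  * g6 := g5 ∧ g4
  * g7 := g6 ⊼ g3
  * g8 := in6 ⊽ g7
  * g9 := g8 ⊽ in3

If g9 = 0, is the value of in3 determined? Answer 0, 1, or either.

g9 = g8 ⊽ in3 must be 0, so at least one of g8, in3 is 1.
Every assignment with g9 = 0 has in3 = 1; there are 64 such assignment(s).

1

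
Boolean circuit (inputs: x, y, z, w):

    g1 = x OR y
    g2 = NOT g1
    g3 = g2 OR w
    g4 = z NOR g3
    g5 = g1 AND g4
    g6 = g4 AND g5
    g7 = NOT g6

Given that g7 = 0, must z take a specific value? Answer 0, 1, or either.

g7 = NOT g6 must be 0, so g6 = 1.
Every assignment with g7 = 0 has z = 0; there are 3 such assignment(s).
  x=0, y=1, z=0, w=0
  x=1, y=0, z=0, w=0
  x=1, y=1, z=0, w=0

0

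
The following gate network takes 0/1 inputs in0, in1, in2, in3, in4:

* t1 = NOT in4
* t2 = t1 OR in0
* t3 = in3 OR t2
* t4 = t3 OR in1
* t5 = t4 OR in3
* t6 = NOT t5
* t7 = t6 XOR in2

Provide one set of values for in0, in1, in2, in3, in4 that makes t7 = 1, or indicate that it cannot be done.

in0=1, in1=0, in2=1, in3=1, in4=0

Check with in0=1, in1=0, in2=1, in3=1, in4=0:
t1 = NOT in4 = NOT 0 = 1
t2 = t1 OR in0 = 1 OR 1 = 1
t3 = in3 OR t2 = 1 OR 1 = 1
t4 = t3 OR in1 = 1 OR 0 = 1
t5 = t4 OR in3 = 1 OR 1 = 1
t6 = NOT t5 = NOT 1 = 0
t7 = t6 XOR in2 = 0 XOR 1 = 1
So t7 = 1 as required.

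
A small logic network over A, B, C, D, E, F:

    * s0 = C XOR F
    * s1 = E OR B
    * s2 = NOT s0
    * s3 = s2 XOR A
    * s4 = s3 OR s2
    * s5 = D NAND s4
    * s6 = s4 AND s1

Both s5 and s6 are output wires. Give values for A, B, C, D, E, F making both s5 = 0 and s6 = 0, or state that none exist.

Check with A=1 B=0 C=1 D=1 E=0 F=1:
s0 = C XOR F = 1 XOR 1 = 0
s1 = E OR B = 0 OR 0 = 0
s2 = NOT s0 = NOT 0 = 1
s3 = s2 XOR A = 1 XOR 1 = 0
s4 = s3 OR s2 = 0 OR 1 = 1
s5 = D NAND s4 = 1 NAND 1 = 0
s6 = s4 AND s1 = 1 AND 0 = 0
So s5 = 0 and s6 = 0.

A=1 B=0 C=1 D=1 E=0 F=1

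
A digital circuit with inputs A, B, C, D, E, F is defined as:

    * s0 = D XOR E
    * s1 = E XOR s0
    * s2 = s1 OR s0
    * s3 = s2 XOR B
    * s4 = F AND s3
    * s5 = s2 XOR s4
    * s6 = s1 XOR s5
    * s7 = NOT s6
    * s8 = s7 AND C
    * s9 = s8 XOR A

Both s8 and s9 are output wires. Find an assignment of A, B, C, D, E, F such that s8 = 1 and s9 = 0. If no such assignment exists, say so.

Check with A=1 B=1 C=1 D=1 E=0 F=0:
s0 = D XOR E = 1 XOR 0 = 1
s1 = E XOR s0 = 0 XOR 1 = 1
s2 = s1 OR s0 = 1 OR 1 = 1
s3 = s2 XOR B = 1 XOR 1 = 0
s4 = F AND s3 = 0 AND 0 = 0
s5 = s2 XOR s4 = 1 XOR 0 = 1
s6 = s1 XOR s5 = 1 XOR 1 = 0
s7 = NOT s6 = NOT 0 = 1
s8 = s7 AND C = 1 AND 1 = 1
s9 = s8 XOR A = 1 XOR 1 = 0
So s8 = 1 and s9 = 0.

A=1 B=1 C=1 D=1 E=0 F=0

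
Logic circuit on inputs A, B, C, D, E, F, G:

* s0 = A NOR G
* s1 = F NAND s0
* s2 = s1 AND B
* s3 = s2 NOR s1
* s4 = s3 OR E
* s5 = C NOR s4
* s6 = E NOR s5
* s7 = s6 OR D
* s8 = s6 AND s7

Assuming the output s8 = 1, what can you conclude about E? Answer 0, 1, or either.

0

s8 = s6 AND s7 must be 1, so both s6 = 1 and s7 = 1.
s6 = E NOR s5 must be 1, so both E = 0 and s5 = 0.
Every assignment with s8 = 1 has E = 0; there are 36 such assignment(s).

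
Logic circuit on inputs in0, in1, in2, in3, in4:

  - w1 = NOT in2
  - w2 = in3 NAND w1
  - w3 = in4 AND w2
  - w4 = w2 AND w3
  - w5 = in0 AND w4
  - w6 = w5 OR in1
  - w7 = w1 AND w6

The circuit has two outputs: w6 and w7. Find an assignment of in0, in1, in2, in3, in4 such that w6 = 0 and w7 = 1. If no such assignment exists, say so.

no solution exists

Across all 32 input combinations, none give both w6 = 0 and w7 = 1.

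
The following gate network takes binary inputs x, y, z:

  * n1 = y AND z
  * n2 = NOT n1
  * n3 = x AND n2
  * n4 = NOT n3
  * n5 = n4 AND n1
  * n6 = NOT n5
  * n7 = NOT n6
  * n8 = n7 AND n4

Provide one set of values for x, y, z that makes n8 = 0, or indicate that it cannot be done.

n8 = n7 AND n4 must be 0, so at least one of n7, n4 is 0.
Check with x=1, y=1, z=0:
n1 = y AND z = 1 AND 0 = 0
n2 = NOT n1 = NOT 0 = 1
n3 = x AND n2 = 1 AND 1 = 1
n4 = NOT n3 = NOT 1 = 0
n5 = n4 AND n1 = 0 AND 0 = 0
n6 = NOT n5 = NOT 0 = 1
n7 = NOT n6 = NOT 1 = 0
n8 = n7 AND n4 = 0 AND 0 = 0
So n8 = 0 as required.

x=1, y=1, z=0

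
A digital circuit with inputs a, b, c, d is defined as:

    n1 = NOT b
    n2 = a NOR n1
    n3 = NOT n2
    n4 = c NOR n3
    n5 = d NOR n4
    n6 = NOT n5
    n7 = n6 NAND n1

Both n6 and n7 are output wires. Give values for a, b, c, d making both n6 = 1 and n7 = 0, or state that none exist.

a=0, b=0, c=1, d=1

Check with a=0, b=0, c=1, d=1:
n1 = NOT b = NOT 0 = 1
n2 = a NOR n1 = 0 NOR 1 = 0
n3 = NOT n2 = NOT 0 = 1
n4 = c NOR n3 = 1 NOR 1 = 0
n5 = d NOR n4 = 1 NOR 0 = 0
n6 = NOT n5 = NOT 0 = 1
n7 = n6 NAND n1 = 1 NAND 1 = 0
So n6 = 1 and n7 = 0.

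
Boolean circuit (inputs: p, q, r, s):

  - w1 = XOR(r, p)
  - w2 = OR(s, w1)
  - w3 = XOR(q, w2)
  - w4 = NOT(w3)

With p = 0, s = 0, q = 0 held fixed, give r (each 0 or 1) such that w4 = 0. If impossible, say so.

r=1

w4 = NOT(w3) must be 0, so w3 = 1.
Check with p = 0, s = 0, q = 0 and r=1:
w1 = XOR(r, p) = XOR(1, 0) = 1
w2 = OR(s, w1) = OR(0, 1) = 1
w3 = XOR(q, w2) = XOR(0, 1) = 1
w4 = NOT(w3) = NOT 1 = 0
So w4 = 0.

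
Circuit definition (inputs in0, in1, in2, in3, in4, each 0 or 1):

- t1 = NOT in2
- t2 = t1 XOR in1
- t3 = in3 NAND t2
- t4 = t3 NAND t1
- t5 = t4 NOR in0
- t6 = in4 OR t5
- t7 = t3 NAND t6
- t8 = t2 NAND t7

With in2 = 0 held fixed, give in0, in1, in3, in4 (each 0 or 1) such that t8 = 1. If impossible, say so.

t8 = t2 NAND t7 must be 1, so at least one of t2, t7 is 0.
Check with in2 = 0 and in0=0, in1=1, in3=0, in4=0:
t1 = NOT in2 = NOT 0 = 1
t2 = t1 XOR in1 = 1 XOR 1 = 0
t3 = in3 NAND t2 = 0 NAND 0 = 1
t4 = t3 NAND t1 = 1 NAND 1 = 0
t5 = t4 NOR in0 = 0 NOR 0 = 1
t6 = in4 OR t5 = 0 OR 1 = 1
t7 = t3 NAND t6 = 1 NAND 1 = 0
t8 = t2 NAND t7 = 0 NAND 0 = 1
So t8 = 1.

in0=0 in1=1 in3=0 in4=0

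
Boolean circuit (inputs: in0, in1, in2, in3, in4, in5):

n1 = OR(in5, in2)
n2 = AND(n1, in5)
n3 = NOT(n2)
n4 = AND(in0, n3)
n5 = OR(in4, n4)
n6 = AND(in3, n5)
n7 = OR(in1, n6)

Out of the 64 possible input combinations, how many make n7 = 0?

n7 = OR(in1, n6) must be 0, so both in1 = 0 and n6 = 0.
n6 = AND(in3, n5) must be 0, so at least one of in3, n5 is 0.
Enumerating the 64 input combinations, 22 give n7 = 0 and 42 give n7 = 1.

22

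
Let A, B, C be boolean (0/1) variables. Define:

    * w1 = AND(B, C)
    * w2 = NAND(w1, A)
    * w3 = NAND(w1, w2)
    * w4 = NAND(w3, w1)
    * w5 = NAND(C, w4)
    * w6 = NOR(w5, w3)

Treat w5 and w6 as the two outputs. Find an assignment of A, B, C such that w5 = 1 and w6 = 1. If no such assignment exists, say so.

no solution exists

Across all 8 input combinations, none give both w5 = 1 and w6 = 1.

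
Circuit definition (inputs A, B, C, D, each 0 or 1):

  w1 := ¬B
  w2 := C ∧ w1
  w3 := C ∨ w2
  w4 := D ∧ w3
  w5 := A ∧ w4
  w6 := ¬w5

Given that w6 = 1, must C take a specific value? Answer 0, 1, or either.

Both values of C occur among assignments with w6 = 1:
  C=0: A=0, B=0, C=0, D=0
  C=1: A=0, B=0, C=1, D=0

either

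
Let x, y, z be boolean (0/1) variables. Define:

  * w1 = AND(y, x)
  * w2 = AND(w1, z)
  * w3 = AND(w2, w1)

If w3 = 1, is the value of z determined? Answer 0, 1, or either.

w3 = AND(w2, w1) must be 1, so both w2 = 1 and w1 = 1.
Every assignment with w3 = 1 has z = 1; there are 1 such assignment(s).
  x=1, y=1, z=1

1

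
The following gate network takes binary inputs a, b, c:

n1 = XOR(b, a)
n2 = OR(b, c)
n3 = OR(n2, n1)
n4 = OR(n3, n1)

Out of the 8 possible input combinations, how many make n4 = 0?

n4 = OR(n3, n1) must be 0, so both n3 = 0 and n1 = 0.
Enumerating the 8 input combinations, 1 give n4 = 0 and 7 give n4 = 1.

1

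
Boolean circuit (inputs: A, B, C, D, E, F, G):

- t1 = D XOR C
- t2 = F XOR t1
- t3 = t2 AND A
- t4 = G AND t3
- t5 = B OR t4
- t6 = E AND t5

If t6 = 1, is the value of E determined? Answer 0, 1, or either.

t6 = E AND t5 must be 1, so both E = 1 and t5 = 1.
Every assignment with t6 = 1 has E = 1; there are 36 such assignment(s).

1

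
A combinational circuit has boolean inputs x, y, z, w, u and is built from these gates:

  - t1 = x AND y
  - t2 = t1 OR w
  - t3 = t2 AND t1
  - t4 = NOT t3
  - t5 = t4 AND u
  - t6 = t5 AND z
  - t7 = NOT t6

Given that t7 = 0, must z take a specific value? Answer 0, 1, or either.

1

t7 = NOT t6 must be 0, so t6 = 1.
t6 = t5 AND z must be 1, so both t5 = 1 and z = 1.
t5 = t4 AND u must be 1, so both t4 = 1 and u = 1.
Every assignment with t7 = 0 has z = 1; there are 6 such assignment(s).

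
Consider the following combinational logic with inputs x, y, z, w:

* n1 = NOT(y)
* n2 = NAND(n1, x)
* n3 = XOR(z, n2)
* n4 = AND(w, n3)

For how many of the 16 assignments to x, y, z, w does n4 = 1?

4

n4 = AND(w, n3) must be 1, so both w = 1 and n3 = 1.
n3 = XOR(z, n2) must be 1, so z and n2 differ.
Enumerating the 16 input combinations, 4 give n4 = 1 and 12 give n4 = 0.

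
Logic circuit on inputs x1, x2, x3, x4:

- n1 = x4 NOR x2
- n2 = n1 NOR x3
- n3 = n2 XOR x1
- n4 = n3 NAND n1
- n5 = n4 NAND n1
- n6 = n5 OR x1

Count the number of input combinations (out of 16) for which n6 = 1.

14

n6 = n5 OR x1 must be 1, so at least one of n5, x1 is 1.
Enumerating the 16 input combinations, 14 give n6 = 1 and 2 give n6 = 0.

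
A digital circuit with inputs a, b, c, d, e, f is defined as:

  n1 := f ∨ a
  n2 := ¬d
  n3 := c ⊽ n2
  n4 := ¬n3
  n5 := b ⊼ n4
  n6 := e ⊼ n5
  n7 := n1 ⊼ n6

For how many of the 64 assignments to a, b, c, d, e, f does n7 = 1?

31

n7 = n1 ⊼ n6 must be 1, so at least one of n1, n6 is 0.
Enumerating the 64 input combinations, 31 give n7 = 1 and 33 give n7 = 0.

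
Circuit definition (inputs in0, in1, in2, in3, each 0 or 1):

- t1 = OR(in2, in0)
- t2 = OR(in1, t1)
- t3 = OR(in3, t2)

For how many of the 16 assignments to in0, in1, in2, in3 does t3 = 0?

t3 = OR(in3, t2) must be 0, so both in3 = 0 and t2 = 0.
t2 = OR(in1, t1) must be 0, so both in1 = 0 and t1 = 0.
Satisfying assignments:
  in0=0, in1=0, in2=0, in3=0

1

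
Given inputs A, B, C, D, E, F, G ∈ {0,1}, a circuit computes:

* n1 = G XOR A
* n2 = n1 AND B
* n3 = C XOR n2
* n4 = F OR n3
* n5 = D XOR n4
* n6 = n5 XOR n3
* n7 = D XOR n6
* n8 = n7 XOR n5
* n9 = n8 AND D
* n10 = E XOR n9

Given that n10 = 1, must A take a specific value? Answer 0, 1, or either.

either

Both values of A occur among assignments with n10 = 1:
  A=0: A=0, B=0, C=0, D=0, E=1, F=0, G=0
  A=1: A=1, B=0, C=0, D=0, E=1, F=0, G=0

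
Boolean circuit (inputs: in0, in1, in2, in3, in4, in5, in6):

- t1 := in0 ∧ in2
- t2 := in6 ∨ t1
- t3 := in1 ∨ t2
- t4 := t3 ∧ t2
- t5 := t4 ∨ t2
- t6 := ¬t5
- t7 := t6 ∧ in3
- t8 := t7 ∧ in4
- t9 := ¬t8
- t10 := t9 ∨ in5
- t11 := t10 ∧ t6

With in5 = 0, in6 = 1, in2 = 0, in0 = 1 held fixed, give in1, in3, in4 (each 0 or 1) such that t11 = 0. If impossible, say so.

in1=1, in3=0, in4=0

t11 = t10 ∧ t6 must be 0, so at least one of t10, t6 is 0.
Check with in5 = 0, in6 = 1, in2 = 0, in0 = 1 and in1=1, in3=0, in4=0:
t1 = in0 ∧ in2 = 1 ∧ 0 = 0
t2 = in6 ∨ t1 = 1 ∨ 0 = 1
t3 = in1 ∨ t2 = 1 ∨ 1 = 1
t4 = t3 ∧ t2 = 1 ∧ 1 = 1
t5 = t4 ∨ t2 = 1 ∨ 1 = 1
t6 = ¬t5 = ¬1 = 0
t7 = t6 ∧ in3 = 0 ∧ 0 = 0
t8 = t7 ∧ in4 = 0 ∧ 0 = 0
t9 = ¬t8 = ¬0 = 1
t10 = t9 ∨ in5 = 1 ∨ 0 = 1
t11 = t10 ∧ t6 = 1 ∧ 0 = 0
So t11 = 0.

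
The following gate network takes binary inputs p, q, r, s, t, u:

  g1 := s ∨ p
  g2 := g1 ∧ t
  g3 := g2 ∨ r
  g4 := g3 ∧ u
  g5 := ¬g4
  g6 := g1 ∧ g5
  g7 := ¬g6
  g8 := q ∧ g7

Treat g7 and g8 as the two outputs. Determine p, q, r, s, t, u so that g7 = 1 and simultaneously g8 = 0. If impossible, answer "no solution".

p=0 q=0 r=1 s=0 t=0 u=1

Check with p=0 q=0 r=1 s=0 t=0 u=1:
g1 = s ∨ p = 0 ∨ 0 = 0
g2 = g1 ∧ t = 0 ∧ 0 = 0
g3 = g2 ∨ r = 0 ∨ 1 = 1
g4 = g3 ∧ u = 1 ∧ 1 = 1
g5 = ¬g4 = ¬1 = 0
g6 = g1 ∧ g5 = 0 ∧ 0 = 0
g7 = ¬g6 = ¬0 = 1
g8 = q ∧ g7 = 0 ∧ 1 = 0
So g7 = 1 and g8 = 0.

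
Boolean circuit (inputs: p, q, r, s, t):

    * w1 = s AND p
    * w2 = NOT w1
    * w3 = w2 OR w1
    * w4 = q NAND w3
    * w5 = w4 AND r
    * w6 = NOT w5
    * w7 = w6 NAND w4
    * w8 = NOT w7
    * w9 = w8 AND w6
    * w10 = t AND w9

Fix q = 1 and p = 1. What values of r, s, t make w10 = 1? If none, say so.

no solution exists

With q = 1 and p = 1 fixed, none of the 8 settings of r, s, t give w10 = 1.
For example, with r=0, s=1, t=0:
w1 = s AND p = 1 AND 1 = 1
w2 = NOT w1 = NOT 1 = 0
w3 = w2 OR w1 = 0 OR 1 = 1
w4 = q NAND w3 = 1 NAND 1 = 0
w5 = w4 AND r = 0 AND 0 = 0
w6 = NOT w5 = NOT 0 = 1
w7 = w6 NAND w4 = 1 NAND 0 = 1
w8 = NOT w7 = NOT 1 = 0
w9 = w8 AND w6 = 0 AND 1 = 0
w10 = t AND w9 = 0 AND 0 = 0
giving w10 = 0 ≠ 1.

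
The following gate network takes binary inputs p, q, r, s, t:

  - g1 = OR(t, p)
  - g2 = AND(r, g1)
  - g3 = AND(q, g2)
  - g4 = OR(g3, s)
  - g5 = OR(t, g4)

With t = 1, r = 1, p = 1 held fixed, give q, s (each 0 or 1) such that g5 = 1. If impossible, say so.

g5 = OR(t, g4) must be 1, so at least one of t, g4 is 1.
Check with t = 1, r = 1, p = 1 and q=1, s=1:
g1 = OR(t, p) = OR(1, 1) = 1
g2 = AND(r, g1) = AND(1, 1) = 1
g3 = AND(q, g2) = AND(1, 1) = 1
g4 = OR(g3, s) = OR(1, 1) = 1
g5 = OR(t, g4) = OR(1, 1) = 1
So g5 = 1.

q=1, s=1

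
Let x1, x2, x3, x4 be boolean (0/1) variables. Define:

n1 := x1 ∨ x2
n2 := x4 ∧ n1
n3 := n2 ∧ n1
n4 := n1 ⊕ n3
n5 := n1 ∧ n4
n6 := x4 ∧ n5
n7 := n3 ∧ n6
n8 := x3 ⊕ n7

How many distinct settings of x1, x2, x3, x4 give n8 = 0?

8

n8 = x3 ⊕ n7 must be 0, so x3 and n7 are equal.
Enumerating the 16 input combinations, 8 give n8 = 0 and 8 give n8 = 1.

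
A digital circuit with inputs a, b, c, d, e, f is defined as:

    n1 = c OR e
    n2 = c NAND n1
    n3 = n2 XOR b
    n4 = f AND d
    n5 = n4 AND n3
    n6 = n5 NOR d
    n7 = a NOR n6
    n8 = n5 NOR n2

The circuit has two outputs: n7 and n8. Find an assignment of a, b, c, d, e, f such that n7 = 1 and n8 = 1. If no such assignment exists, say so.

a=0 b=0 c=1 d=1 e=1 f=0

Check with a=0 b=0 c=1 d=1 e=1 f=0:
n1 = c OR e = 1 OR 1 = 1
n2 = c NAND n1 = 1 NAND 1 = 0
n3 = n2 XOR b = 0 XOR 0 = 0
n4 = f AND d = 0 AND 1 = 0
n5 = n4 AND n3 = 0 AND 0 = 0
n6 = n5 NOR d = 0 NOR 1 = 0
n7 = a NOR n6 = 0 NOR 0 = 1
n8 = n5 NOR n2 = 0 NOR 0 = 1
So n7 = 1 and n8 = 1.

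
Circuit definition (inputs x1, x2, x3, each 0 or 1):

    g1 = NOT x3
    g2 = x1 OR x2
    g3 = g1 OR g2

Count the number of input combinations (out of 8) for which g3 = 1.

g3 = g1 OR g2 must be 1, so at least one of g1, g2 is 1.
Enumerating the 8 input combinations, 7 give g3 = 1 and 1 give g3 = 0.

7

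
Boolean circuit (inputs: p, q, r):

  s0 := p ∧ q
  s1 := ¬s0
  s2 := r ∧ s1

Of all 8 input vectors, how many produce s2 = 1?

s2 = r ∧ s1 must be 1, so both r = 1 and s1 = 1.
Satisfying assignments:
  p=0, q=0, r=1
  p=0, q=1, r=1
  p=1, q=0, r=1

3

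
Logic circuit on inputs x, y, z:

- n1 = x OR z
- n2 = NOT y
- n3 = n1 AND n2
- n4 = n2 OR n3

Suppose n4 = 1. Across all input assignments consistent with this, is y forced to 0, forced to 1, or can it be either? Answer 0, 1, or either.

0

n4 = n2 OR n3 must be 1, so at least one of n2, n3 is 1.
Every assignment with n4 = 1 has y = 0; there are 4 such assignment(s).
  x=0, y=0, z=0
  x=0, y=0, z=1
  x=1, y=0, z=0
  x=1, y=0, z=1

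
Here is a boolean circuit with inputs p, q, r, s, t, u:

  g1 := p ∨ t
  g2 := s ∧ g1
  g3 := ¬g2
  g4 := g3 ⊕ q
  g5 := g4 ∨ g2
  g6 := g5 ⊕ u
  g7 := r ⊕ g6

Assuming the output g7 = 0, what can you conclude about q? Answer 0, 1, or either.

either

Both values of q occur among assignments with g7 = 0:
  q=0: p=0, q=0, r=0, s=0, t=0, u=1
  q=1: p=0, q=1, r=0, s=0, t=0, u=0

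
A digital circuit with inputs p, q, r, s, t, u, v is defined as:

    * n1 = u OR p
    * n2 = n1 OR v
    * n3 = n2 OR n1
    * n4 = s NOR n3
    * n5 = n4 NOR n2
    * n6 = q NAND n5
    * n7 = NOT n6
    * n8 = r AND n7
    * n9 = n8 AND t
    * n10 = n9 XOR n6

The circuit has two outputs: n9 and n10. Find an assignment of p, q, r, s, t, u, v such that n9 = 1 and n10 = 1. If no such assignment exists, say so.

Check with p=0 q=1 r=1 s=1 t=1 u=0 v=0:
n1 = u OR p = 0 OR 0 = 0
n2 = n1 OR v = 0 OR 0 = 0
n3 = n2 OR n1 = 0 OR 0 = 0
n4 = s NOR n3 = 1 NOR 0 = 0
n5 = n4 NOR n2 = 0 NOR 0 = 1
n6 = q NAND n5 = 1 NAND 1 = 0
n7 = NOT n6 = NOT 0 = 1
n8 = r AND n7 = 1 AND 1 = 1
n9 = n8 AND t = 1 AND 1 = 1
n10 = n9 XOR n6 = 1 XOR 0 = 1
So n9 = 1 and n10 = 1.

p=0 q=1 r=1 s=1 t=1 u=0 v=0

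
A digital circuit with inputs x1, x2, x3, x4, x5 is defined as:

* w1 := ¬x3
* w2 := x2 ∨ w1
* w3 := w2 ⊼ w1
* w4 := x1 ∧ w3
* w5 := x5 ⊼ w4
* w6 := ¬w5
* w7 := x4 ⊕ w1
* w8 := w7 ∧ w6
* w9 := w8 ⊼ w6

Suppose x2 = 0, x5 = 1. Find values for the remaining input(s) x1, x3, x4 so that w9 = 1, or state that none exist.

w9 = w8 ⊼ w6 must be 1, so at least one of w8, w6 is 0.
Check with x2 = 0, x5 = 1 and x1=1, x3=0, x4=1:
w1 = ¬x3 = ¬0 = 1
w2 = x2 ∨ w1 = 0 ∨ 1 = 1
w3 = w2 ⊼ w1 = 1 ⊼ 1 = 0
w4 = x1 ∧ w3 = 1 ∧ 0 = 0
w5 = x5 ⊼ w4 = 1 ⊼ 0 = 1
w6 = ¬w5 = ¬1 = 0
w7 = x4 ⊕ w1 = 1 ⊕ 1 = 0
w8 = w7 ∧ w6 = 0 ∧ 0 = 0
w9 = w8 ⊼ w6 = 0 ⊼ 0 = 1
So w9 = 1.

x1=1 x3=0 x4=1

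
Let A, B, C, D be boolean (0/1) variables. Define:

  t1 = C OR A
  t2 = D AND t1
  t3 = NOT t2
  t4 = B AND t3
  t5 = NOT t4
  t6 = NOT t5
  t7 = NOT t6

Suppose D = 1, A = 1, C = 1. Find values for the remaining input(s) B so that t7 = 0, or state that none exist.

no solution exists

With D = 1, A = 1, C = 1 fixed, none of the 2 settings of B give t7 = 0.
For example, with B=0:
t1 = C OR A = 1 OR 1 = 1
t2 = D AND t1 = 1 AND 1 = 1
t3 = NOT t2 = NOT 1 = 0
t4 = B AND t3 = 0 AND 0 = 0
t5 = NOT t4 = NOT 0 = 1
t6 = NOT t5 = NOT 1 = 0
t7 = NOT t6 = NOT 0 = 1
giving t7 = 1 ≠ 0.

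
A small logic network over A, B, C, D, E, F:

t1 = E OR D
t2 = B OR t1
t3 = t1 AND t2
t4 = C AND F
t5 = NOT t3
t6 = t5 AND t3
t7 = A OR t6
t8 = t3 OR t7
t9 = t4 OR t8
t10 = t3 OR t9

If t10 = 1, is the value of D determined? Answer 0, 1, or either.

either

Both values of D occur among assignments with t10 = 1:
  D=0: A=0, B=0, C=0, D=0, E=1, F=0
  D=1: A=0, B=0, C=0, D=1, E=0, F=0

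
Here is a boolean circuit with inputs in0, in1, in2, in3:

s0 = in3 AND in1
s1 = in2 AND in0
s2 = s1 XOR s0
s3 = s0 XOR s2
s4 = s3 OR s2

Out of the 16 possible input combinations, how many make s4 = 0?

9

s4 = s3 OR s2 must be 0, so both s3 = 0 and s2 = 0.
s3 = s0 XOR s2 must be 0, so s0 and s2 are equal.
Enumerating the 16 input combinations, 9 give s4 = 0 and 7 give s4 = 1.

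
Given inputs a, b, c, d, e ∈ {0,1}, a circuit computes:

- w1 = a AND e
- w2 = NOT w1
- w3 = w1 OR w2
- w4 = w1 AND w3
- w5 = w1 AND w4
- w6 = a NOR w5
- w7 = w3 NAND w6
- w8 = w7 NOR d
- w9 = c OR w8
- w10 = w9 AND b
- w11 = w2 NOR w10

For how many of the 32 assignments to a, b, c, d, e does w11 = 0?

26

w11 = w2 NOR w10 must be 0, so at least one of w2, w10 is 1.
Enumerating the 32 input combinations, 26 give w11 = 0 and 6 give w11 = 1.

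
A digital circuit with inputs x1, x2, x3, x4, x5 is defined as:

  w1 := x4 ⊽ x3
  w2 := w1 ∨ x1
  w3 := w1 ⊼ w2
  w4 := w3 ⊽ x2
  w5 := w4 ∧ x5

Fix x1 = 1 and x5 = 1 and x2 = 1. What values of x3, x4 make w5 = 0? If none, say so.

x3=1, x4=1

Check with x1 = 1 and x5 = 1 and x2 = 1 and x3=1, x4=1:
w1 = x4 ⊽ x3 = 1 ⊽ 1 = 0
w2 = w1 ∨ x1 = 0 ∨ 1 = 1
w3 = w1 ⊼ w2 = 0 ⊼ 1 = 1
w4 = w3 ⊽ x2 = 1 ⊽ 1 = 0
w5 = w4 ∧ x5 = 0 ∧ 1 = 0
So w5 = 0.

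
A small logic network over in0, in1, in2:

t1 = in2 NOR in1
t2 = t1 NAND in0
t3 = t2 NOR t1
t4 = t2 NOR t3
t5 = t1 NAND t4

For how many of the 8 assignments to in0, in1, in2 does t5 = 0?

1

t5 = t1 NAND t4 must be 0, so both t1 = 1 and t4 = 1.
t1 = in2 NOR in1 must be 1, so both in2 = 0 and in1 = 0.
t4 = t2 NOR t3 must be 1, so both t2 = 0 and t3 = 0.
Satisfying assignments:
  in0=1, in1=0, in2=0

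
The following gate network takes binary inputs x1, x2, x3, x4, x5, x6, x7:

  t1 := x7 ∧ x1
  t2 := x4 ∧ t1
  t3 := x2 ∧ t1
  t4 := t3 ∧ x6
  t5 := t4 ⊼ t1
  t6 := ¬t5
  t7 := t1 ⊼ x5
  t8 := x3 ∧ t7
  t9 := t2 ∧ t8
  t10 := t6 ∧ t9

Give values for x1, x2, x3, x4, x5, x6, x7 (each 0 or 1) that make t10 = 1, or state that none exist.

x1=1, x2=1, x3=1, x4=1, x5=0, x6=1, x7=1

Check with x1=1, x2=1, x3=1, x4=1, x5=0, x6=1, x7=1:
t1 = x7 ∧ x1 = 1 ∧ 1 = 1
t2 = x4 ∧ t1 = 1 ∧ 1 = 1
t3 = x2 ∧ t1 = 1 ∧ 1 = 1
t4 = t3 ∧ x6 = 1 ∧ 1 = 1
t5 = t4 ⊼ t1 = 1 ⊼ 1 = 0
t6 = ¬t5 = ¬0 = 1
t7 = t1 ⊼ x5 = 1 ⊼ 0 = 1
t8 = x3 ∧ t7 = 1 ∧ 1 = 1
t9 = t2 ∧ t8 = 1 ∧ 1 = 1
t10 = t6 ∧ t9 = 1 ∧ 1 = 1
So t10 = 1 as required.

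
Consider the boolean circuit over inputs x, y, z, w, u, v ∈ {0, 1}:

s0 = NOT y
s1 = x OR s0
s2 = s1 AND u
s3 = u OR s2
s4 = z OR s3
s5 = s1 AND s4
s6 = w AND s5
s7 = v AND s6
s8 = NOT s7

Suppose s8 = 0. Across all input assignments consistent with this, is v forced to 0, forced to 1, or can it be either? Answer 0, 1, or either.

1

s8 = NOT s7 must be 0, so s7 = 1.
s7 = v AND s6 must be 1, so both v = 1 and s6 = 1.
Every assignment with s8 = 0 has v = 1; there are 9 such assignment(s).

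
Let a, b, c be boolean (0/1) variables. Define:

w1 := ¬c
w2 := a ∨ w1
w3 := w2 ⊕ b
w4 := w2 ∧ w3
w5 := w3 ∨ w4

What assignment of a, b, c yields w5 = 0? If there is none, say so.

a=0 b=1 c=0

Check with a=0 b=1 c=0:
w1 = ¬c = ¬0 = 1
w2 = a ∨ w1 = 0 ∨ 1 = 1
w3 = w2 ⊕ b = 1 ⊕ 1 = 0
w4 = w2 ∧ w3 = 1 ∧ 0 = 0
w5 = w3 ∨ w4 = 0 ∨ 0 = 0
So w5 = 0 as required.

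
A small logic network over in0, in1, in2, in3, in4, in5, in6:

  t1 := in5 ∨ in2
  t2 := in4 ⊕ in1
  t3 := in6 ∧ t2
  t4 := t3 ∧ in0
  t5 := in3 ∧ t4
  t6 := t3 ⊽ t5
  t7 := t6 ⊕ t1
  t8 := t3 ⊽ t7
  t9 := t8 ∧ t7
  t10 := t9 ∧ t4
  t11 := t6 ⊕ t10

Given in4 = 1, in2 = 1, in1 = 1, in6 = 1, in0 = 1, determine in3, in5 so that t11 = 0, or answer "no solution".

no solution exists

With in4 = 1, in2 = 1, in1 = 1, in6 = 1, in0 = 1 fixed, none of the 4 settings of in3, in5 give t11 = 0.
For example, with in3=1, in5=0:
t1 = in5 ∨ in2 = 0 ∨ 1 = 1
t2 = in4 ⊕ in1 = 1 ⊕ 1 = 0
t3 = in6 ∧ t2 = 1 ∧ 0 = 0
t4 = t3 ∧ in0 = 0 ∧ 1 = 0
t5 = in3 ∧ t4 = 1 ∧ 0 = 0
t6 = t3 ⊽ t5 = 0 ⊽ 0 = 1
t7 = t6 ⊕ t1 = 1 ⊕ 1 = 0
t8 = t3 ⊽ t7 = 0 ⊽ 0 = 1
t9 = t8 ∧ t7 = 1 ∧ 0 = 0
t10 = t9 ∧ t4 = 0 ∧ 0 = 0
t11 = t6 ⊕ t10 = 1 ⊕ 0 = 1
giving t11 = 1 ≠ 0.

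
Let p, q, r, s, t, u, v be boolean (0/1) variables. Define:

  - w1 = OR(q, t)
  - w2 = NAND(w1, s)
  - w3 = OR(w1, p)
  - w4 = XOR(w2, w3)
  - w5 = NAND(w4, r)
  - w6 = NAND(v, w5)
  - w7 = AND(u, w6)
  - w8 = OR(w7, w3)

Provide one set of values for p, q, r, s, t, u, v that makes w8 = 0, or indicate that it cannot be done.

p=0, q=0, r=1, s=0, t=0, u=0, v=0

Check with p=0, q=0, r=1, s=0, t=0, u=0, v=0:
w1 = OR(q, t) = OR(0, 0) = 0
w2 = NAND(w1, s) = NAND(0, 0) = 1
w3 = OR(w1, p) = OR(0, 0) = 0
w4 = XOR(w2, w3) = XOR(1, 0) = 1
w5 = NAND(w4, r) = NAND(1, 1) = 0
w6 = NAND(v, w5) = NAND(0, 0) = 1
w7 = AND(u, w6) = AND(0, 1) = 0
w8 = OR(w7, w3) = OR(0, 0) = 0
So w8 = 0 as required.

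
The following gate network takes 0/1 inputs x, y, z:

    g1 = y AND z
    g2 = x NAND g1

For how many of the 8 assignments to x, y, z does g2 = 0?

g2 = x NAND g1 must be 0, so both x = 1 and g1 = 1.
Enumerating the 8 input combinations, 1 give g2 = 0 and 7 give g2 = 1.

1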